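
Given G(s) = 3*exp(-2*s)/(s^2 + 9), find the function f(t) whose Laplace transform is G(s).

The factor e^(-2s) signals a time shift by c = 2 (second shifting theorem).
L{sin(3t)} = 3/(s^2 + 9), so L^-1{3/(s^2 + 9)} = sin(3*t).
Hence the inverse is u(t - 2) times that function evaluated at t - 2.

f(t) = Heaviside(t - 2)*(sin(3*t - 6))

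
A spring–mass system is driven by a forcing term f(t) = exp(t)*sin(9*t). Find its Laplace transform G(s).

G(s) = 9/((s - 1)^2 + 81)

L{sin(9t)} = 9/(s^2 + 81).
By the first shifting theorem, multiplying by e^(t) replaces s with s - 1.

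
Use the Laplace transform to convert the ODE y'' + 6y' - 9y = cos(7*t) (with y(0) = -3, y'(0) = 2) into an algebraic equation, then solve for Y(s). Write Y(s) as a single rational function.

Y(s) = (-3*s^3 - 16*s^2 - 146*s - 784)/(s^4 + 6*s^3 + 40*s^2 + 294*s - 441)

Transform both sides with L{·}.
Using L{y''} = s^2 Y - s·y(0) - y'(0) and L{y'} = sY - y(0), with y(0) = -3, y'(0) = 2, the left side becomes (s^2 + 6*s - 9)Y - (-3*s - 16).
The right side is L{cos(7*t)} = s/(s^2 + 49).
So (s^2 + 6*s - 9)Y = s/(s^2 + 49) + (-3*s - 16).
Solve for Y(s) and write it as one ratio of polynomials.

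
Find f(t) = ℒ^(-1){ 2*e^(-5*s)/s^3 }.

f(t) = Heaviside(t - 5)*((t - 5)^2)

The factor e^(-5s) signals a time shift by c = 5 (second shifting theorem).
L{t^2} = 2!/s^3 = 2/s^3, so L^-1{2/s^3} = t^2.
Hence the inverse is u(t - 5) times that function evaluated at t - 5.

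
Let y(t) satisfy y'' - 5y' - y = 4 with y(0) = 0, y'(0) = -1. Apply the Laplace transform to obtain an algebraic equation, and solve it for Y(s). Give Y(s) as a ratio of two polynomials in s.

Y(s) = (-s + 4)/(s^3 - 5*s^2 - s)

Take the Laplace transform of both sides.
Using L{y''} = s^2 Y - s·y(0) - y'(0) and L{y'} = sY - y(0), with y(0) = 0, y'(0) = -1, the left side becomes (s^2 - 5*s - 1)Y - (-1).
The right side is L{4} = 4/s.
So (s^2 - 5*s - 1)Y = 4/s + (-1).
Solve for Y(s) and write it as one ratio of polynomials.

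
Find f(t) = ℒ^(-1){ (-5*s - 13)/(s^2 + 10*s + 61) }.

f(t) = 2*exp(-5*t)*sin(6*t) - 5*exp(-5*t)*cos(6*t)

Complete the square in the denominator: s^2 + 10*s + 61 = (s + 5)^2 + 6^2.
Split the numerator to match: -5*s - 13 = -5·(s + 5) + 2·6.
Invert each term: -5·(s + 5)/((s + 5)^2 + 36) ↔ -5e^(-5t)cos(6t); 2·6/((s + 5)^2 + 36) ↔ 2e^(-5t)sin(6t).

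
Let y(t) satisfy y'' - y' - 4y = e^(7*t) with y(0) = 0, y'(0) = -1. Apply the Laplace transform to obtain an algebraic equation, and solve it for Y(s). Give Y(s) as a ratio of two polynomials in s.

Laplace-transform each side.
Using L{y''} = s^2 Y - s·y(0) - y'(0) and L{y'} = sY - y(0), with y(0) = 0, y'(0) = -1, the left side becomes (s^2 - s - 4)Y - (-1).
The right side is L{e^(7*t)} = 1/(s - 7).
So (s^2 - s - 4)Y = 1/(s - 7) + (-1).
Isolate Y and clear denominators.

Y(s) = (-s + 8)/(s^3 - 8*s^2 + 3*s + 28)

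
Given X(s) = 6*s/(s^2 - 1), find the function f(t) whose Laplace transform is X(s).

Since L{cosh(t)} = s/(s^2 - 1), the inverse is cosh(t), scaled by 6.

f(t) = 6*cosh(t)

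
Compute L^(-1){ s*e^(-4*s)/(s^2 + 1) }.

The factor e^(-4s) signals a time shift by c = 4 (second shifting theorem).
L{cos(t)} = s/(s^2 + 1), so L^-1{s/(s^2 + 1)} = cos(t).
Hence the inverse is u(t - 4) times that function evaluated at t - 4.

Heaviside(t - 4)*(cos(t - 4))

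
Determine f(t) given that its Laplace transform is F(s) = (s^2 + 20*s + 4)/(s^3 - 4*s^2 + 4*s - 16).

Factor the denominator: s^3 - 4*s^2 + 4*s - 16 = (s - 4)*(s^2 + 4).
Partial fraction decomposition gives [5/(s - 4)] + [-4*s/(s^2 + 4)] + [4/(s^2 + 4)].
Invert each term: 5/(s - 4) ↔ 5e^(4t); -4·s/(s^2 + 4) ↔ -4cos(2t); 2·2/(s^2 + 4) ↔ 2sin(2t).

f(t) = 5*exp(4*t) + 2*sin(2*t) - 4*cos(2*t)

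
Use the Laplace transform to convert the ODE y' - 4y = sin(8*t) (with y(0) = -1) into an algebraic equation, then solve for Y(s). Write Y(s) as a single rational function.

Take the Laplace transform of both sides.
With L{y'} = sY - y(0) = sY - (-1): the LHS transforms to (s - 4)Y - (-1).
The right side is L{sin(8*t)} = 8/(s^2 + 64).
So (s - 4)Y = 8/(s^2 + 64) + (-1).
Divide through and combine into a single rational function.

Y(s) = (-s^2 - 56)/(s^3 - 4*s^2 + 64*s - 256)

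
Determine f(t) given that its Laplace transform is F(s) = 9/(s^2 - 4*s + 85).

f(t) = exp(2*t)*sin(9*t)

Rewrite the denominator: s^2 - 4*s + 85 = (s - 2)^2 + 81.
The form in (s - 2) signals a first-shifting-theorem factor e^(2t).
Since L{sin(9t)} = 9/(s^2 + 81), the inverse is exp(2*t)*sin(9*t).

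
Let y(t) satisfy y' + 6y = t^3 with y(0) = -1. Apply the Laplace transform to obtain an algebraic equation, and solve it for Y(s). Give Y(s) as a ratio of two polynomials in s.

Y(s) = (-s^4 + 6)/(s^5 + 6*s^4)

Laplace-transform each side.
Using L{y'} = sY - y(0) = sY - (-1), the left side becomes (s + 6)Y - (-1).
The right side is L{t^3} = 6/s^4.
So (s + 6)Y = 6/s^4 + (-1).
Divide through and combine into a single rational function.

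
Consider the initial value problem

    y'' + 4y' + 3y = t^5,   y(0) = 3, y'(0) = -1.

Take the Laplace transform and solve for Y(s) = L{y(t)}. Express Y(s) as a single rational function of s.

Apply the Laplace transform to the equation.
The derivative rules (L{y''} = s^2 Y - s·y(0) - y'(0) and L{y'} = sY - y(0), with y(0) = 3, y'(0) = -1) turn the left side into (s^2 + 4*s + 3)Y - (3*s + 11).
The right side is L{t^5} = 120/s^6.
So (s^2 + 4*s + 3)Y = 120/s^6 + (3*s + 11).
Solve for Y(s) and write it as one ratio of polynomials.

Y(s) = (3*s^7 + 11*s^6 + 120)/(s^8 + 4*s^7 + 3*s^6)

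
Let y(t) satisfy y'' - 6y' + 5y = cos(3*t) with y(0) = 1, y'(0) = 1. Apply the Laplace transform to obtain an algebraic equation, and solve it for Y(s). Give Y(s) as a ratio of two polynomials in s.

Apply the Laplace transform to the equation.
The derivative rules (L{y''} = s^2 Y - s·y(0) - y'(0) and L{y'} = sY - y(0), with y(0) = 1, y'(0) = 1) turn the left side into (s^2 - 6*s + 5)Y - (s - 5).
The right side is L{cos(3*t)} = s/(s^2 + 9).
So (s^2 - 6*s + 5)Y = s/(s^2 + 9) + (s - 5).
Divide through and combine into a single rational function.

Y(s) = (s^3 - 5*s^2 + 10*s - 45)/(s^4 - 6*s^3 + 14*s^2 - 54*s + 45)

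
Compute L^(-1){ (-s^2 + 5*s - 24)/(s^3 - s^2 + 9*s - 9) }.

-2*exp(t) + 2*sin(3*t) + cos(3*t)

Factor the denominator: s^3 - s^2 + 9*s - 9 = (s - 1)*(s^2 + 9).
Partial fraction decomposition gives [-2/(s - 1)] + [s/(s^2 + 9)] + [6/(s^2 + 9)].
Invert each term: -2/(s - 1) ↔ -2e^(t); 1·s/(s^2 + 9) ↔ cos(3t); 2·3/(s^2 + 9) ↔ 2sin(3t).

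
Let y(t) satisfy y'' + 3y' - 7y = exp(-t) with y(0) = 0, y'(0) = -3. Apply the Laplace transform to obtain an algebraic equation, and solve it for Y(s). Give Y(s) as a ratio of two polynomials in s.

Laplace-transform each side.
Using L{y''} = s^2 Y - s·y(0) - y'(0) and L{y'} = sY - y(0), with y(0) = 0, y'(0) = -3, the left side becomes (s^2 + 3*s - 7)Y - (-3).
The right side is L{exp(-t)} = 1/(s + 1).
So (s^2 + 3*s - 7)Y = 1/(s + 1) + (-3).
Solve for Y(s) and write it as one ratio of polynomials.

Y(s) = (-3*s - 2)/(s^3 + 4*s^2 - 4*s - 7)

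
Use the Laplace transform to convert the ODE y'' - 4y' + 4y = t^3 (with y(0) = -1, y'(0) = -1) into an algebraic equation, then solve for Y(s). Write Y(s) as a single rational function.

Y(s) = (-s^5 + 3*s^4 + 6)/(s^6 - 4*s^5 + 4*s^4)

Take the Laplace transform of both sides.
The derivative rules (L{y''} = s^2 Y - s·y(0) - y'(0) and L{y'} = sY - y(0), with y(0) = -1, y'(0) = -1) turn the left side into (s^2 - 4*s + 4)Y - (-s + 3).
The right side is L{t^3} = 6/s^4.
So (s^2 - 4*s + 4)Y = 6/s^4 + (-s + 3).
Isolate Y and clear denominators.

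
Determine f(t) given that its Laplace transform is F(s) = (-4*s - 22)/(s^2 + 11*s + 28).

f(t) = -2*exp(-4*t) - 2*exp(-7*t)

Factor the denominator: s^2 + 11*s + 28 = (s + 4)*(s + 7).
Partial fraction decomposition gives [-2/(s + 7)] + [-2/(s + 4)].
Invert each term: -2/(s + 7) ↔ -2e^(-7t); -2/(s + 4) ↔ -2e^(-4t).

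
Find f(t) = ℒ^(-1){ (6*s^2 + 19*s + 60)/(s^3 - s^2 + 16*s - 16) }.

Factor the denominator: s^3 - s^2 + 16*s - 16 = (s - 1)*(s^2 + 16).
Partial fraction decomposition gives [5/(s - 1)] + [s/(s^2 + 16)] + [20/(s^2 + 16)].
Invert each term: 5/(s - 1) ↔ 5e^(t); 1·s/(s^2 + 16) ↔ cos(4t); 5·4/(s^2 + 16) ↔ 5sin(4t).

f(t) = 5*exp(t) + 5*sin(4*t) + cos(4*t)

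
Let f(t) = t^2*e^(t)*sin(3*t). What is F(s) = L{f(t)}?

F(s) = 18*(s^2 - 2*s - 2)/(s^2 - 2*s + 10)^3

L{sin(3t)} = 3/(s^2 + 9).
Multiplying by e^(t) shifts s → s - 1, so L{e^(t)*sin(3*t)} = 3/((s - 1)^2 + 9).
Then apply L{t^2·g(t)} = (-1)^2 d^2/ds^2[G(s)] with G(s) = 3/((s - 1)^2 + 9):
differentiating 2 times and applying the sign gives 18*(s^2 - 2*s - 2)/(s^2 - 2*s + 10)^3.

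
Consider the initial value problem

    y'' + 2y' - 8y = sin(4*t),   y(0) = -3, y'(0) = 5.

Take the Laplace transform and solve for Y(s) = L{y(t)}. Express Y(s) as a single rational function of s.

Y(s) = (-3*s^3 - s^2 - 48*s - 12)/(s^4 + 2*s^3 + 8*s^2 + 32*s - 128)

Apply the Laplace transform to the equation.
With L{y''} = s^2 Y - s·y(0) - y'(0) and L{y'} = sY - y(0), with y(0) = -3, y'(0) = 5: the LHS transforms to (s^2 + 2*s - 8)Y - (-3*s - 1).
The right side is L{sin(4*t)} = 4/(s^2 + 16).
So (s^2 + 2*s - 8)Y = 4/(s^2 + 16) + (-3*s - 1).
Solve for Y(s) and write it as one ratio of polynomials.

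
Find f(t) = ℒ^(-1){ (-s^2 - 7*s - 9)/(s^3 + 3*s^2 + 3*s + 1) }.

f(t) = -3*t^2*exp(-t)/2 - 5*t*exp(-t) - exp(-t)

Factor the denominator: s^3 + 3*s^2 + 3*s + 1 = (s + 1)^3.
Partial fraction decomposition gives [-1/(s + 1)] + [-5/(s + 1)^2] + [-3/(s + 1)^3].
Invert each term: -1/(s + 1) ↔ -e^(-t); -5/(s + 1)^2 ↔ -5t·e^(-t); -3/(s + 1)^3 ↔ (-3/2)t^2·e^(-t).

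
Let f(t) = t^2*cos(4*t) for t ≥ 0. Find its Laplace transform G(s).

L{cos(4t)} = s/(s^2 + 16).
Then apply L{t^2·g(t)} = (-1)^2 d^2/ds^2[H(s)] with H(s) = s/(s^2 + 16):
differentiating 2 times and applying the sign gives 2*s*(s^2 - 48)/(s^2 + 16)^3.

G(s) = 2*s*(s^2 - 48)/(s^2 + 16)^3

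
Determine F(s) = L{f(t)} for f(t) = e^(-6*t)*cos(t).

F(s) = (s + 6)/((s + 6)^2 + 1)

L{cos(t)} = s/(s^2 + 1).
By the first shifting theorem, multiplying by e^(-6t) replaces s with s + 6.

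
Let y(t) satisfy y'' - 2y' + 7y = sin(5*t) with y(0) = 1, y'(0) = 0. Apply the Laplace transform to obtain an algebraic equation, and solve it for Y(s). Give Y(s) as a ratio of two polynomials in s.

Y(s) = (s^3 - 2*s^2 + 25*s - 45)/(s^4 - 2*s^3 + 32*s^2 - 50*s + 175)

Apply the Laplace transform to the equation.
Using L{y''} = s^2 Y - s·y(0) - y'(0) and L{y'} = sY - y(0), with y(0) = 1, y'(0) = 0, the left side becomes (s^2 - 2*s + 7)Y - (s - 2).
The right side is L{sin(5*t)} = 5/(s^2 + 25).
So (s^2 - 2*s + 7)Y = 5/(s^2 + 25) + (s - 2).
Divide through and combine into a single rational function.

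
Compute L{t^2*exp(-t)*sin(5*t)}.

L{sin(5t)} = 5/(s^2 + 25).
Multiplying by e^(-t) shifts s → s + 1, so L{exp(-t)*sin(5*t)} = 5/((s + 1)^2 + 25).
Then apply L{t^2·g(t)} = (-1)^2 d^2/ds^2[G(s)] with G(s) = 5/((s + 1)^2 + 25):
differentiating 2 times and applying the sign gives 10*(3*s^2 + 6*s - 22)/(s^2 + 2*s + 26)^3.

10*(3*s^2 + 6*s - 22)/(s^2 + 2*s + 26)^3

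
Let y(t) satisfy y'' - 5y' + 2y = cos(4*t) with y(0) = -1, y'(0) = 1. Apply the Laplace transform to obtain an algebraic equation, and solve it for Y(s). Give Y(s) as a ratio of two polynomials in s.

Y(s) = (-s^3 + 6*s^2 - 15*s + 96)/(s^4 - 5*s^3 + 18*s^2 - 80*s + 32)

Transform both sides with L{·}.
The derivative rules (L{y''} = s^2 Y - s·y(0) - y'(0) and L{y'} = sY - y(0), with y(0) = -1, y'(0) = 1) turn the left side into (s^2 - 5*s + 2)Y - (-s + 6).
The right side is L{cos(4*t)} = s/(s^2 + 16).
So (s^2 - 5*s + 2)Y = s/(s^2 + 16) + (-s + 6).
Isolate Y and clear denominators.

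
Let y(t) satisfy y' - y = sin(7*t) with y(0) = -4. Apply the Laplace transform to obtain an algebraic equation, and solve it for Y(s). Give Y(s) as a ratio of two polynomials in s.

Y(s) = (-4*s^2 - 189)/(s^3 - s^2 + 49*s - 49)

Transform both sides with L{·}.
With L{y'} = sY - y(0) = sY - (-4): the LHS transforms to (s - 1)Y - (-4).
The right side is L{sin(7*t)} = 7/(s^2 + 49).
So (s - 1)Y = 7/(s^2 + 49) + (-4).
Isolate Y and clear denominators.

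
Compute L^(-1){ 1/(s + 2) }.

exp(-2*t)

Since L{e^(-2t)} = 1/(s + 2), the inverse is e^(-2*t).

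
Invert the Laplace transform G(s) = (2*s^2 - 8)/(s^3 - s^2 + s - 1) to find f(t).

f(t) = -3*exp(t) + 5*sin(t) + 5*cos(t)

Factor the denominator: s^3 - s^2 + s - 1 = (s - 1)*(s^2 + 1).
Partial fraction decomposition gives [-3/(s - 1)] + [5*s/(s^2 + 1)] + [5/(s^2 + 1)].
Invert each term: -3/(s - 1) ↔ -3e^(t); 5·s/(s^2 + 1) ↔ 5cos(t); 5·1/(s^2 + 1) ↔ 5sin(t).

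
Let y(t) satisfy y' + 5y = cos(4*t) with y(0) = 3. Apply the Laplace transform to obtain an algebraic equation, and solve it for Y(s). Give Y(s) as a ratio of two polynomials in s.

Laplace-transform each side.
With L{y'} = sY - y(0) = sY - 3: the LHS transforms to (s + 5)Y - (3).
The right side is L{cos(4*t)} = s/(s^2 + 16).
So (s + 5)Y = s/(s^2 + 16) + (3).
Divide through and combine into a single rational function.

Y(s) = (3*s^2 + s + 48)/(s^3 + 5*s^2 + 16*s + 80)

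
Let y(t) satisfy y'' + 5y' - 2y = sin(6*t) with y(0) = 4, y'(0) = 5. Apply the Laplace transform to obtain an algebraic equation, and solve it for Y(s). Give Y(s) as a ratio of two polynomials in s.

Y(s) = (4*s^3 + 25*s^2 + 144*s + 906)/(s^4 + 5*s^3 + 34*s^2 + 180*s - 72)

Laplace-transform each side.
With L{y''} = s^2 Y - s·y(0) - y'(0) and L{y'} = sY - y(0), with y(0) = 4, y'(0) = 5: the LHS transforms to (s^2 + 5*s - 2)Y - (4*s + 25).
The right side is L{sin(6*t)} = 6/(s^2 + 36).
So (s^2 + 5*s - 2)Y = 6/(s^2 + 36) + (4*s + 25).
Divide through and combine into a single rational function.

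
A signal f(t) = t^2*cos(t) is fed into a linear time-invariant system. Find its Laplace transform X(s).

L{cos(t)} = s/(s^2 + 1).
Then apply L{t^2·g(t)} = (-1)^2 d^2/ds^2[G(s)] with G(s) = s/(s^2 + 1):
differentiating 2 times and applying the sign gives 2*s*(s^2 - 3)/(s^2 + 1)^3.

X(s) = 2*s*(s^2 - 3)/(s^2 + 1)^3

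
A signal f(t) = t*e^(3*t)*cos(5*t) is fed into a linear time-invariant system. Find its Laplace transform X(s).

X(s) = (s - 8)*(s + 2)/(s^2 - 6*s + 34)^2

L{cos(5t)} = s/(s^2 + 25).
Multiplying by e^(3t) shifts s → s - 3, so L{e^(3*t)*cos(5*t)} = (s - 3)/((s - 3)^2 + 25).
Then apply L{t·g(t)} = -d/ds[G(s)] with G(s) = (s - 3)/((s - 3)^2 + 25):
differentiating 1 time and applying the sign gives (s - 8)*(s + 2)/(s^2 - 6*s + 34)^2.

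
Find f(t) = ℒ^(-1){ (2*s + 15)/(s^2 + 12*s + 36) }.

f(t) = 3*t*exp(-6*t) + 2*exp(-6*t)

Factor the denominator: s^2 + 12*s + 36 = (s + 6)^2.
Partial fraction decomposition gives [2/(s + 6)] + [3/(s + 6)^2].
Invert each term: 2/(s + 6) ↔ 2e^(-6t); 3/(s + 6)^2 ↔ 3t·e^(-6t).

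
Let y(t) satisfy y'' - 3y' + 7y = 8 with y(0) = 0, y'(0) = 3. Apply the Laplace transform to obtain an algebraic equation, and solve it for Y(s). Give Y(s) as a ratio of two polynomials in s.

Y(s) = (3*s + 8)/(s^3 - 3*s^2 + 7*s)

Laplace-transform each side.
The derivative rules (L{y''} = s^2 Y - s·y(0) - y'(0) and L{y'} = sY - y(0), with y(0) = 0, y'(0) = 3) turn the left side into (s^2 - 3*s + 7)Y - (3).
The right side is L{8} = 8/s.
So (s^2 - 3*s + 7)Y = 8/s + (3).
Divide through and combine into a single rational function.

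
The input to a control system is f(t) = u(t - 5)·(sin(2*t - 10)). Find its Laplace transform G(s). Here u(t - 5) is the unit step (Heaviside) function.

G(s) = 2*exp(-5*s)/(s^2 + 4)

By the second shifting theorem, L{u(t - c)·g(t - c)} = e^(-cs)·H(s) with c = 5 and H(s) = L{g(t)}.
L{sin(2t)} = 2/(s^2 + 4).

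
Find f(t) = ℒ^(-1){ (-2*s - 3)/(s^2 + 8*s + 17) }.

Complete the square in the denominator: s^2 + 8*s + 17 = (s + 4)^2 + 1^2.
Split the numerator to match: -2*s - 3 = -2·(s + 4) + 5·1.
Invert each term: -2·(s + 4)/((s + 4)^2 + 1) ↔ -2e^(-4t)cos(t); 5·1/((s + 4)^2 + 1) ↔ 5e^(-4t)sin(t).

f(t) = 5*exp(-4*t)*sin(t) - 2*exp(-4*t)*cos(t)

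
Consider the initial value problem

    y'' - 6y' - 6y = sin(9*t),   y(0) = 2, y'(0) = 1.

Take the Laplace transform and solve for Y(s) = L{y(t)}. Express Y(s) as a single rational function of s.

Y(s) = (2*s^3 - 11*s^2 + 162*s - 882)/(s^4 - 6*s^3 + 75*s^2 - 486*s - 486)

Transform both sides with L{·}.
With L{y''} = s^2 Y - s·y(0) - y'(0) and L{y'} = sY - y(0), with y(0) = 2, y'(0) = 1: the LHS transforms to (s^2 - 6*s - 6)Y - (2*s - 11).
The right side is L{sin(9*t)} = 9/(s^2 + 81).
So (s^2 - 6*s - 6)Y = 9/(s^2 + 81) + (2*s - 11).
Divide through and combine into a single rational function.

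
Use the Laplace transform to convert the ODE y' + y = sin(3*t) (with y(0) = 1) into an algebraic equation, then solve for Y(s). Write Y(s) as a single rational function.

Y(s) = (s^2 + 12)/(s^3 + s^2 + 9*s + 9)

Laplace-transform each side.
The derivative rules (L{y'} = sY - y(0) = sY - 1) turn the left side into (s + 1)Y - (1).
The right side is L{sin(3*t)} = 3/(s^2 + 9).
So (s + 1)Y = 3/(s^2 + 9) + (1).
Solve for Y(s) and write it as one ratio of polynomials.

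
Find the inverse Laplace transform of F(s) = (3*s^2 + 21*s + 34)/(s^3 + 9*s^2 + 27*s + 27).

-t^2*exp(-3*t) + 3*t*exp(-3*t) + 3*exp(-3*t)

Factor the denominator: s^3 + 9*s^2 + 27*s + 27 = (s + 3)^3.
Partial fraction decomposition gives [3/(s + 3)] + [3/(s + 3)^2] + [-2/(s + 3)^3].
Invert each term: 3/(s + 3) ↔ 3e^(-3t); 3/(s + 3)^2 ↔ 3t·e^(-3t); -2/(s + 3)^3 ↔ (-1)t^2·e^(-3t).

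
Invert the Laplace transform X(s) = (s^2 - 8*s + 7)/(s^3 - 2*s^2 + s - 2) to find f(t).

f(t) = -exp(2*t) - 4*sin(t) + 2*cos(t)

Factor the denominator: s^3 - 2*s^2 + s - 2 = (s - 2)*(s^2 + 1).
Partial fraction decomposition gives [-1/(s - 2)] + [2*s/(s^2 + 1)] + [-4/(s^2 + 1)].
Invert each term: -1/(s - 2) ↔ -e^(2t); 2·s/(s^2 + 1) ↔ 2cos(t); -4·1/(s^2 + 1) ↔ -4sin(t).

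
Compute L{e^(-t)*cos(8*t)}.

(s + 1)/((s + 1)^2 + 64)

L{cos(8t)} = s/(s^2 + 64).
By the first shifting theorem, multiplying by e^(-t) replaces s with s + 1.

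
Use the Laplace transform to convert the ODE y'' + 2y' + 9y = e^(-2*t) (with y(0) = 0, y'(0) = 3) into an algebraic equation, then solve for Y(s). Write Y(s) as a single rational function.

Laplace-transform each side.
Using L{y''} = s^2 Y - s·y(0) - y'(0) and L{y'} = sY - y(0), with y(0) = 0, y'(0) = 3, the left side becomes (s^2 + 2*s + 9)Y - (3).
The right side is L{e^(-2*t)} = 1/(s + 2).
So (s^2 + 2*s + 9)Y = 1/(s + 2) + (3).
Isolate Y and clear denominators.

Y(s) = (3*s + 7)/(s^3 + 4*s^2 + 13*s + 18)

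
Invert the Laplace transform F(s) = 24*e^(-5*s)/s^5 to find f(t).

The factor e^(-5s) signals a time shift by c = 5 (second shifting theorem).
L{t^4} = 4!/s^5 = 24/s^5, so L^-1{24/s^5} = t^4.
Hence the inverse is u(t - 5) times that function evaluated at t - 5.

f(t) = Heaviside(t - 5)*((t - 5)^4)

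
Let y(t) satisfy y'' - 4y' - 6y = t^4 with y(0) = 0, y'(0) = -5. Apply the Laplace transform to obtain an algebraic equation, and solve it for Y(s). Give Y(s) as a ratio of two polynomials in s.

Apply the Laplace transform to the equation.
With L{y''} = s^2 Y - s·y(0) - y'(0) and L{y'} = sY - y(0), with y(0) = 0, y'(0) = -5: the LHS transforms to (s^2 - 4*s - 6)Y - (-5).
The right side is L{t^4} = 24/s^5.
So (s^2 - 4*s - 6)Y = 24/s^5 + (-5).
Isolate Y and clear denominators.

Y(s) = (-5*s^5 + 24)/(s^7 - 4*s^6 - 6*s^5)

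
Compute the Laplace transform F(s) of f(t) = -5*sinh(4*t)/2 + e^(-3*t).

F(s) = -10/(s^2 - 16) + 1/(s + 3)

By linearity of the Laplace transform, transform each term separately.
(-5/2)·[L{sinh(4t)} = 4/(s^2 - 16)]; L{e^(-3t)} = 1/(s + 3).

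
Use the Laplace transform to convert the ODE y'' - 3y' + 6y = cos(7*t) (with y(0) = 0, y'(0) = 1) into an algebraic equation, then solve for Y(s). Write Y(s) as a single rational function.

Apply the Laplace transform to the equation.
With L{y''} = s^2 Y - s·y(0) - y'(0) and L{y'} = sY - y(0), with y(0) = 0, y'(0) = 1: the LHS transforms to (s^2 - 3*s + 6)Y - (1).
The right side is L{cos(7*t)} = s/(s^2 + 49).
So (s^2 - 3*s + 6)Y = s/(s^2 + 49) + (1).
Solve for Y(s) and write it as one ratio of polynomials.

Y(s) = (s^2 + s + 49)/(s^4 - 3*s^3 + 55*s^2 - 147*s + 294)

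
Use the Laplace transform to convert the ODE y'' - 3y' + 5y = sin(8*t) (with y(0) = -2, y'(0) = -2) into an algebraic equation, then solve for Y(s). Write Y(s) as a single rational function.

Apply the Laplace transform to the equation.
Using L{y''} = s^2 Y - s·y(0) - y'(0) and L{y'} = sY - y(0), with y(0) = -2, y'(0) = -2, the left side becomes (s^2 - 3*s + 5)Y - (-2*s + 4).
The right side is L{sin(8*t)} = 8/(s^2 + 64).
So (s^2 - 3*s + 5)Y = 8/(s^2 + 64) + (-2*s + 4).
Isolate Y and clear denominators.

Y(s) = (-2*s^3 + 4*s^2 - 128*s + 264)/(s^4 - 3*s^3 + 69*s^2 - 192*s + 320)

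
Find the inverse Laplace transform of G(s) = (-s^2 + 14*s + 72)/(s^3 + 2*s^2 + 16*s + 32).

5*sin(4*t) - 3*cos(4*t) + 2*exp(-2*t)

Factor the denominator: s^3 + 2*s^2 + 16*s + 32 = (s + 2)*(s^2 + 16).
Partial fraction decomposition gives [2/(s + 2)] + [-3*s/(s^2 + 16)] + [20/(s^2 + 16)].
Invert each term: 2/(s + 2) ↔ 2e^(-2t); -3·s/(s^2 + 16) ↔ -3cos(4t); 5·4/(s^2 + 16) ↔ 5sin(4t).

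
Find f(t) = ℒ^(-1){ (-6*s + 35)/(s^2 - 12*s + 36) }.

f(t) = -t*exp(6*t) - 6*exp(6*t)

Factor the denominator: s^2 - 12*s + 36 = (s - 6)^2.
Partial fraction decomposition gives [-6/(s - 6)] + [-1/(s - 6)^2].
Invert each term: -6/(s - 6) ↔ -6e^(6t); -1/(s - 6)^2 ↔ -t·e^(6t).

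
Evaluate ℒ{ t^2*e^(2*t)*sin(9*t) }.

L{sin(9t)} = 9/(s^2 + 81).
Multiplying by e^(2t) shifts s → s - 2, so L{e^(2*t)*sin(9*t)} = 9/((s - 2)^2 + 81).
Then apply L{t^2·g(t)} = (-1)^2 d^2/ds^2[G(s)] with G(s) = 9/((s - 2)^2 + 81):
differentiating 2 times and applying the sign gives 54*(s^2 - 4*s - 23)/(s^2 - 4*s + 85)^3.

54*(s^2 - 4*s - 23)/(s^2 - 4*s + 85)^3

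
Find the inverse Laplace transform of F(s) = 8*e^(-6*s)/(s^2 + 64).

The factor e^(-6s) signals a time shift by c = 6 (second shifting theorem).
L{sin(8t)} = 8/(s^2 + 64), so L^-1{8/(s^2 + 64)} = sin(8*t).
Hence the inverse is u(t - 6) times that function evaluated at t - 6.

Heaviside(t - 6)*(sin(8*t - 48))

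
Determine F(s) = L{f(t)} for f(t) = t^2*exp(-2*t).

F(s) = 2/(s + 2)^3

L{e^(-2t)} = 1/(s + 2).
Then apply L{t^2·g(t)} = (-1)^2 d^2/ds^2[G(s)] with G(s) = 1/(s + 2):
differentiating 2 times and applying the sign gives 2/(s + 2)^3.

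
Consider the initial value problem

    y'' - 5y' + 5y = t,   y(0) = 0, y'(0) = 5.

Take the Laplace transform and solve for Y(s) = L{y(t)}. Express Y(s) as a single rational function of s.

Y(s) = (5*s^2 + 1)/(s^4 - 5*s^3 + 5*s^2)

Transform both sides with L{·}.
With L{y''} = s^2 Y - s·y(0) - y'(0) and L{y'} = sY - y(0), with y(0) = 0, y'(0) = 5: the LHS transforms to (s^2 - 5*s + 5)Y - (5).
The right side is L{t} = s^(-2).
So (s^2 - 5*s + 5)Y = s^(-2) + (5).
Divide through and combine into a single rational function.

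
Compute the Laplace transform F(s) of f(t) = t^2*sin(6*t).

F(s) = 36*(s^2 - 12)/(s^2 + 36)^3

L{sin(6t)} = 6/(s^2 + 36).
Then apply L{t^2·g(t)} = (-1)^2 d^2/ds^2[G(s)] with G(s) = 6/(s^2 + 36):
differentiating 2 times and applying the sign gives 36*(s^2 - 12)/(s^2 + 36)^3.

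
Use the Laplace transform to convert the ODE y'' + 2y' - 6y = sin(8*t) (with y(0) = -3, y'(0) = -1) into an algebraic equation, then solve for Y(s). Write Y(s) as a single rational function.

Apply the Laplace transform to the equation.
The derivative rules (L{y''} = s^2 Y - s·y(0) - y'(0) and L{y'} = sY - y(0), with y(0) = -3, y'(0) = -1) turn the left side into (s^2 + 2*s - 6)Y - (-3*s - 7).
The right side is L{sin(8*t)} = 8/(s^2 + 64).
So (s^2 + 2*s - 6)Y = 8/(s^2 + 64) + (-3*s - 7).
Solve for Y(s) and write it as one ratio of polynomials.

Y(s) = (-3*s^3 - 7*s^2 - 192*s - 440)/(s^4 + 2*s^3 + 58*s^2 + 128*s - 384)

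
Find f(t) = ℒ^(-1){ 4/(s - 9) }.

f(t) = 4*exp(9*t)

Since L{e^(9t)} = 1/(s - 9), the inverse is e^(9*t), scaled by 4.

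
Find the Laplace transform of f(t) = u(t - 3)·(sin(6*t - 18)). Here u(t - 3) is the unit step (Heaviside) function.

6*exp(-3*s)/(s^2 + 36)

By the second shifting theorem, L{u(t - c)·g(t - c)} = e^(-cs)·H(s) with c = 3 and H(s) = L{g(t)}.
L{sin(6t)} = 6/(s^2 + 36).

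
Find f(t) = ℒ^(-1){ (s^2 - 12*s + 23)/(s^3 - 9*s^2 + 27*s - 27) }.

Factor the denominator: s^3 - 9*s^2 + 27*s - 27 = (s - 3)^3.
Partial fraction decomposition gives [1/(s - 3)] + [-6/(s - 3)^2] + [-4/(s - 3)^3].
Invert each term: 1/(s - 3) ↔ e^(3t); -6/(s - 3)^2 ↔ -6t·e^(3t); -4/(s - 3)^3 ↔ (-2)t^2·e^(3t).

f(t) = -2*t^2*exp(3*t) - 6*t*exp(3*t) + exp(3*t)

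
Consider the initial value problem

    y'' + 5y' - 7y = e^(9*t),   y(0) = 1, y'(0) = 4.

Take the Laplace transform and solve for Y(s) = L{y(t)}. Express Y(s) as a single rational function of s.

Y(s) = (s^2 - 80)/(s^3 - 4*s^2 - 52*s + 63)

Take the Laplace transform of both sides.
Using L{y''} = s^2 Y - s·y(0) - y'(0) and L{y'} = sY - y(0), with y(0) = 1, y'(0) = 4, the left side becomes (s^2 + 5*s - 7)Y - (s + 9).
The right side is L{e^(9*t)} = 1/(s - 9).
So (s^2 + 5*s - 7)Y = 1/(s - 9) + (s + 9).
Solve for Y(s) and write it as one ratio of polynomials.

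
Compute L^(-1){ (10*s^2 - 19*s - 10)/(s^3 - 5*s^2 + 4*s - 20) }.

Factor the denominator: s^3 - 5*s^2 + 4*s - 20 = (s - 5)*(s^2 + 4).
Partial fraction decomposition gives [5/(s - 5)] + [5*s/(s^2 + 4)] + [6/(s^2 + 4)].
Invert each term: 5/(s - 5) ↔ 5e^(5t); 5·s/(s^2 + 4) ↔ 5cos(2t); 3·2/(s^2 + 4) ↔ 3sin(2t).

5*exp(5*t) + 3*sin(2*t) + 5*cos(2*t)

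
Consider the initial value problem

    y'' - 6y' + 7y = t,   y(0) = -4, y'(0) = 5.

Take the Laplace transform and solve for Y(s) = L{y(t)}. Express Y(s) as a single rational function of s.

Apply the Laplace transform to the equation.
Using L{y''} = s^2 Y - s·y(0) - y'(0) and L{y'} = sY - y(0), with y(0) = -4, y'(0) = 5, the left side becomes (s^2 - 6*s + 7)Y - (-4*s + 29).
The right side is L{t} = s^(-2).
So (s^2 - 6*s + 7)Y = s^(-2) + (-4*s + 29).
Solve for Y(s) and write it as one ratio of polynomials.

Y(s) = (-4*s^3 + 29*s^2 + 1)/(s^4 - 6*s^3 + 7*s^2)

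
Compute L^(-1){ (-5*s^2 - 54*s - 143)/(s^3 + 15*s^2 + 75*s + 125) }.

Factor the denominator: s^3 + 15*s^2 + 75*s + 125 = (s + 5)^3.
Partial fraction decomposition gives [-5/(s + 5)] + [-4/(s + 5)^2] + [2/(s + 5)^3].
Invert each term: -5/(s + 5) ↔ -5e^(-5t); -4/(s + 5)^2 ↔ -4t·e^(-5t); 2/(s + 5)^3 ↔ (1)t^2·e^(-5t).

t^2*exp(-5*t) - 4*t*exp(-5*t) - 5*exp(-5*t)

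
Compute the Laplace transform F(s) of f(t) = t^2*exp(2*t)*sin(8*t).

L{sin(8t)} = 8/(s^2 + 64).
Multiplying by e^(2t) shifts s → s - 2, so L{exp(2*t)*sin(8*t)} = 8/((s - 2)^2 + 64).
Then apply L{t^2·g(t)} = (-1)^2 d^2/ds^2[G(s)] with G(s) = 8/((s - 2)^2 + 64):
differentiating 2 times and applying the sign gives 16*(3*s^2 - 12*s - 52)/(s^2 - 4*s + 68)^3.

F(s) = 16*(3*s^2 - 12*s - 52)/(s^2 - 4*s + 68)^3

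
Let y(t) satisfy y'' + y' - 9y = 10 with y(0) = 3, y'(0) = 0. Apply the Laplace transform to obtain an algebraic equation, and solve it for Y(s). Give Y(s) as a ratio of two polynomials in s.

Y(s) = (3*s^2 + 3*s + 10)/(s^3 + s^2 - 9*s)

Laplace-transform each side.
The derivative rules (L{y''} = s^2 Y - s·y(0) - y'(0) and L{y'} = sY - y(0), with y(0) = 3, y'(0) = 0) turn the left side into (s^2 + s - 9)Y - (3*s + 3).
The right side is L{10} = 10/s.
So (s^2 + s - 9)Y = 10/s + (3*s + 3).
Solve for Y(s) and write it as one ratio of polynomials.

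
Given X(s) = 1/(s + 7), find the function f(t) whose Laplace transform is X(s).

Since L{e^(-7t)} = 1/(s + 7), the inverse is exp(-7*t).

f(t) = exp(-7*t)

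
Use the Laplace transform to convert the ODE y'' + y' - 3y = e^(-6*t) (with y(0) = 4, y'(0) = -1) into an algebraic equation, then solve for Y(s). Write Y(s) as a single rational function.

Laplace-transform each side.
With L{y''} = s^2 Y - s·y(0) - y'(0) and L{y'} = sY - y(0), with y(0) = 4, y'(0) = -1: the LHS transforms to (s^2 + s - 3)Y - (4*s + 3).
The right side is L{e^(-6*t)} = 1/(s + 6).
So (s^2 + s - 3)Y = 1/(s + 6) + (4*s + 3).
Solve for Y(s) and write it as one ratio of polynomials.

Y(s) = (4*s^2 + 27*s + 19)/(s^3 + 7*s^2 + 3*s - 18)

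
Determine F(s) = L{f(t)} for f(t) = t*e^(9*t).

F(s) = (s - 9)^(-2)

L{e^(9t)} = 1/(s - 9).
Then apply L{t·g(t)} = -d/ds[G(s)] with G(s) = 1/(s - 9):
differentiating 1 time and applying the sign gives (s - 9)^(-2).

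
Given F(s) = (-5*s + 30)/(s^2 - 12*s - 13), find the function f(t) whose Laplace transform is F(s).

f(t) = -5*exp(6*t)*cosh(7*t)

Rewrite the denominator: s^2 - 12*s - 13 = (s - 6)^2 - 49.
The form in (s - 6) signals a first-shifting-theorem factor e^(6t).
Since L{cosh(7t)} = s/(s^2 - 49), the inverse is e^(6*t)*cosh(7*t), scaled by -5.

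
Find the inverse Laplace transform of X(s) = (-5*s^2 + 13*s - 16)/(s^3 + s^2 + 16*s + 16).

4*sin(4*t) - 3*cos(4*t) - 2*exp(-t)

Factor the denominator: s^3 + s^2 + 16*s + 16 = (s + 1)*(s^2 + 16).
Partial fraction decomposition gives [-2/(s + 1)] + [-3*s/(s^2 + 16)] + [16/(s^2 + 16)].
Invert each term: -2/(s + 1) ↔ -2e^(-t); -3·s/(s^2 + 16) ↔ -3cos(4t); 4·4/(s^2 + 16) ↔ 4sin(4t).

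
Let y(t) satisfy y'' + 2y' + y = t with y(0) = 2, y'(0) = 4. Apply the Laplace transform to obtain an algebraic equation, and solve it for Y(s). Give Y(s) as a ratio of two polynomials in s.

Transform both sides with L{·}.
The derivative rules (L{y''} = s^2 Y - s·y(0) - y'(0) and L{y'} = sY - y(0), with y(0) = 2, y'(0) = 4) turn the left side into (s^2 + 2*s + 1)Y - (2*s + 8).
The right side is L{t} = s^(-2).
So (s^2 + 2*s + 1)Y = s^(-2) + (2*s + 8).
Divide through and combine into a single rational function.

Y(s) = (2*s^3 + 8*s^2 + 1)/(s^4 + 2*s^3 + s^2)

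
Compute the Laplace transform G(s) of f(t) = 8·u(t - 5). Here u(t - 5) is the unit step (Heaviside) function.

By the second shifting theorem, L{u(t - c)·g(t - c)} = e^(-cs)·H(s) with c = 5 and H(s) = L{g(t)}.
L{8} = 8/s.

G(s) = 8*exp(-5*s)/s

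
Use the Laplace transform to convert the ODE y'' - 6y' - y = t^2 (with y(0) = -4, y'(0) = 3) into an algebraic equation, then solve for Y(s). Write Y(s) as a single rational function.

Y(s) = (-4*s^4 + 27*s^3 + 2)/(s^5 - 6*s^4 - s^3)

Transform both sides with L{·}.
With L{y''} = s^2 Y - s·y(0) - y'(0) and L{y'} = sY - y(0), with y(0) = -4, y'(0) = 3: the LHS transforms to (s^2 - 6*s - 1)Y - (-4*s + 27).
The right side is L{t^2} = 2/s^3.
So (s^2 - 6*s - 1)Y = 2/s^3 + (-4*s + 27).
Divide through and combine into a single rational function.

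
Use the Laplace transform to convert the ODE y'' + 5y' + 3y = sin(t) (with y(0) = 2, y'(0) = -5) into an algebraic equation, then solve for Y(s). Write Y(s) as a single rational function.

Y(s) = (2*s^3 + 5*s^2 + 2*s + 6)/(s^4 + 5*s^3 + 4*s^2 + 5*s + 3)

Take the Laplace transform of both sides.
Using L{y''} = s^2 Y - s·y(0) - y'(0) and L{y'} = sY - y(0), with y(0) = 2, y'(0) = -5, the left side becomes (s^2 + 5*s + 3)Y - (2*s + 5).
The right side is L{sin(t)} = 1/(s^2 + 1).
So (s^2 + 5*s + 3)Y = 1/(s^2 + 1) + (2*s + 5).
Divide through and combine into a single rational function.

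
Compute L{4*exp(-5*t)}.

4/(s + 5)

L{4} = 4/s.
By the first shifting theorem, multiplying by e^(-5t) replaces s with s + 5.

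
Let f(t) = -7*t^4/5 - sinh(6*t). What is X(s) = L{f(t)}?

X(s) = -6/(s^2 - 36) - 168/(5*s^5)

By linearity of the Laplace transform, transform each term separately.
(-1)·[L{sinh(6t)} = 6/(s^2 - 36)]; (-7/5)·[L{t^4} = 4!/s^5 = 24/s^5].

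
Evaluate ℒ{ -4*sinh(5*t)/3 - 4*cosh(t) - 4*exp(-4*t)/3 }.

By linearity of the Laplace transform, transform each term separately.
(-4)·[L{cosh(t)} = s/(s^2 - 1)]; (-4/3)·[L{sinh(5t)} = 5/(s^2 - 25)]; (-4/3)·[L{e^(-4t)} = 1/(s + 4)].

-4*s/(s^2 - 1) - 20/(3*(s^2 - 25)) - 4/(3*(s + 4))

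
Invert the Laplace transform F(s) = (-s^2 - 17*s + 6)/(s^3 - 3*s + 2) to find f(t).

f(t) = -4*t*exp(t) - 5*exp(t) + 4*exp(-2*t)

Factor the denominator: s^3 - 3*s + 2 = (s - 1)^2*(s + 2).
Partial fraction decomposition gives [-5/(s - 1)] + [-4/(s - 1)^2] + [4/(s + 2)].
Invert each term: -5/(s - 1) ↔ -5e^(t); -4/(s - 1)^2 ↔ -4t·e^(t); 4/(s + 2) ↔ 4e^(-2t).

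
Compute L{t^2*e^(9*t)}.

L{e^(9t)} = 1/(s - 9).
Then apply L{t^2·g(t)} = (-1)^2 d^2/ds^2[H(s)] with H(s) = 1/(s - 9):
differentiating 2 times and applying the sign gives 2/(s - 9)^3.

2/(s - 9)^3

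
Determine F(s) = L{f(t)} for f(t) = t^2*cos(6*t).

L{cos(6t)} = s/(s^2 + 36).
Then apply L{t^2·g(t)} = (-1)^2 d^2/ds^2[G(s)] with G(s) = s/(s^2 + 36):
differentiating 2 times and applying the sign gives 2*s*(s^2 - 108)/(s^2 + 36)^3.

F(s) = 2*s*(s^2 - 108)/(s^2 + 36)^3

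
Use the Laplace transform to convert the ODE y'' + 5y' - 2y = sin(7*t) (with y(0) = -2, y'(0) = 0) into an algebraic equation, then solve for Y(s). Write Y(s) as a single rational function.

Y(s) = (-2*s^3 - 10*s^2 - 98*s - 483)/(s^4 + 5*s^3 + 47*s^2 + 245*s - 98)

Apply the Laplace transform to the equation.
The derivative rules (L{y''} = s^2 Y - s·y(0) - y'(0) and L{y'} = sY - y(0), with y(0) = -2, y'(0) = 0) turn the left side into (s^2 + 5*s - 2)Y - (-2*s - 10).
The right side is L{sin(7*t)} = 7/(s^2 + 49).
So (s^2 + 5*s - 2)Y = 7/(s^2 + 49) + (-2*s - 10).
Isolate Y and clear denominators.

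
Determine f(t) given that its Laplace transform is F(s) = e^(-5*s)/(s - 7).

The factor e^(-5s) signals a time shift by c = 5 (second shifting theorem).
L{e^(7t)} = 1/(s - 7), so L^-1{1/(s - 7)} = e^(7*t).
Hence the inverse is u(t - 5) times that function evaluated at t - 5.

f(t) = Heaviside(t - 5)*(exp(7*t - 35))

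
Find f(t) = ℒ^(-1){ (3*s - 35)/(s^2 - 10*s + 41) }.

f(t) = -5*exp(5*t)*sin(4*t) + 3*exp(5*t)*cos(4*t)

Complete the square in the denominator: s^2 - 10*s + 41 = (s - 5)^2 + 4^2.
Split the numerator to match: 3*s - 35 = 3·(s - 5) - 5·4.
Invert each term: 3·(s - 5)/((s - 5)^2 + 16) ↔ 3e^(5t)cos(4t); -5·4/((s - 5)^2 + 16) ↔ -5e^(5t)sin(4t).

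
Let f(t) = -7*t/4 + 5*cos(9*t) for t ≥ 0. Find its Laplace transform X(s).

X(s) = 5*s/(s^2 + 81) - 7/(4*s^2)

Apply the Laplace transform termwise.
(5)·[L{cos(9t)} = s/(s^2 + 81)]; (-7/4)·[L{t} = 1!/s^2 = 1/s^2].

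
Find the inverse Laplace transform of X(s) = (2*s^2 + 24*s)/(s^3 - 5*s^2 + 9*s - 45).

5*exp(5*t) + 3*sin(3*t) - 3*cos(3*t)

Factor the denominator: s^3 - 5*s^2 + 9*s - 45 = (s - 5)*(s^2 + 9).
Partial fraction decomposition gives [5/(s - 5)] + [-3*s/(s^2 + 9)] + [9/(s^2 + 9)].
Invert each term: 5/(s - 5) ↔ 5e^(5t); -3·s/(s^2 + 9) ↔ -3cos(3t); 3·3/(s^2 + 9) ↔ 3sin(3t).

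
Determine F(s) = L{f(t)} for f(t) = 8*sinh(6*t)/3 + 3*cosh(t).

F(s) = 3*s/(s^2 - 1) + 16/(s^2 - 36)

By linearity of the Laplace transform, transform each term separately.
(3)·[L{cosh(t)} = s/(s^2 - 1)]; (8/3)·[L{sinh(6t)} = 6/(s^2 - 36)].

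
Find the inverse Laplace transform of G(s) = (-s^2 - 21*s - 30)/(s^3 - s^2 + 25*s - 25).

-2*exp(t) - 4*sin(5*t) + cos(5*t)

Factor the denominator: s^3 - s^2 + 25*s - 25 = (s - 1)*(s^2 + 25).
Partial fraction decomposition gives [-2/(s - 1)] + [s/(s^2 + 25)] + [-20/(s^2 + 25)].
Invert each term: -2/(s - 1) ↔ -2e^(t); 1·s/(s^2 + 25) ↔ cos(5t); -4·5/(s^2 + 25) ↔ -4sin(5t).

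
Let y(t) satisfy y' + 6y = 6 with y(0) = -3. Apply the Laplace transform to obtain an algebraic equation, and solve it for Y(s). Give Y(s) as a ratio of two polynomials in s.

Y(s) = (-3*s + 6)/(s^2 + 6*s)

Take the Laplace transform of both sides.
Using L{y'} = sY - y(0) = sY - (-3), the left side becomes (s + 6)Y - (-3).
The right side is L{6} = 6/s.
So (s + 6)Y = 6/s + (-3).
Isolate Y and clear denominators.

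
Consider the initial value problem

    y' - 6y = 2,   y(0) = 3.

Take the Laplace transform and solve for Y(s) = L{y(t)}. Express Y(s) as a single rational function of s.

Y(s) = (3*s + 2)/(s^2 - 6*s)

Take the Laplace transform of both sides.
Using L{y'} = sY - y(0) = sY - 3, the left side becomes (s - 6)Y - (3).
The right side is L{2} = 2/s.
So (s - 6)Y = 2/s + (3).
Solve for Y(s) and write it as one ratio of polynomials.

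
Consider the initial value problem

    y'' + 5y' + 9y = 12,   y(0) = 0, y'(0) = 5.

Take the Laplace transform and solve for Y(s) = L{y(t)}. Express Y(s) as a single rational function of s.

Transform both sides with L{·}.
The derivative rules (L{y''} = s^2 Y - s·y(0) - y'(0) and L{y'} = sY - y(0), with y(0) = 0, y'(0) = 5) turn the left side into (s^2 + 5*s + 9)Y - (5).
The right side is L{12} = 12/s.
So (s^2 + 5*s + 9)Y = 12/s + (5).
Isolate Y and clear denominators.

Y(s) = (5*s + 12)/(s^3 + 5*s^2 + 9*s)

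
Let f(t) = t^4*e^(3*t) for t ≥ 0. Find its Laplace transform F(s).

F(s) = 24/(s - 3)^5

L{t^4} = 4!/s^5 = 24/s^5.
By the first shifting theorem, multiplying by e^(3t) replaces s with s - 3.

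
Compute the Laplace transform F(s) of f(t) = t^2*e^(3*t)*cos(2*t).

L{cos(2t)} = s/(s^2 + 4).
Multiplying by e^(3t) shifts s → s - 3, so L{e^(3*t)*cos(2*t)} = (s - 3)/((s - 3)^2 + 4).
Then apply L{t^2·g(t)} = (-1)^2 d^2/ds^2[G(s)] with G(s) = (s - 3)/((s - 3)^2 + 4):
differentiating 2 times and applying the sign gives 2*(s - 3)*(s^2 - 6*s - 3)/(s^2 - 6*s + 13)^3.

F(s) = 2*(s - 3)*(s^2 - 6*s - 3)/(s^2 - 6*s + 13)^3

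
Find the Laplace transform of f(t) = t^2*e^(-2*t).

L{e^(-2t)} = 1/(s + 2).
Then apply L{t^2·g(t)} = (-1)^2 d^2/ds^2[G(s)] with G(s) = 1/(s + 2):
differentiating 2 times and applying the sign gives 2/(s + 2)^3.

2/(s + 2)^3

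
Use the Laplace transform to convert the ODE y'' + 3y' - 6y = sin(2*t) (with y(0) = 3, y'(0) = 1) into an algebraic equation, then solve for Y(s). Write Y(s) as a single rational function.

Transform both sides with L{·}.
Using L{y''} = s^2 Y - s·y(0) - y'(0) and L{y'} = sY - y(0), with y(0) = 3, y'(0) = 1, the left side becomes (s^2 + 3*s - 6)Y - (3*s + 10).
The right side is L{sin(2*t)} = 2/(s^2 + 4).
So (s^2 + 3*s - 6)Y = 2/(s^2 + 4) + (3*s + 10).
Solve for Y(s) and write it as one ratio of polynomials.

Y(s) = (3*s^3 + 10*s^2 + 12*s + 42)/(s^4 + 3*s^3 - 2*s^2 + 12*s - 24)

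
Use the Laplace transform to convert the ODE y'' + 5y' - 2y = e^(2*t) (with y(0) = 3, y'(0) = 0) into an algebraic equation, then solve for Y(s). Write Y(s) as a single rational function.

Take the Laplace transform of both sides.
With L{y''} = s^2 Y - s·y(0) - y'(0) and L{y'} = sY - y(0), with y(0) = 3, y'(0) = 0: the LHS transforms to (s^2 + 5*s - 2)Y - (3*s + 15).
The right side is L{e^(2*t)} = 1/(s - 2).
So (s^2 + 5*s - 2)Y = 1/(s - 2) + (3*s + 15).
Isolate Y and clear denominators.

Y(s) = (3*s^2 + 9*s - 29)/(s^3 + 3*s^2 - 12*s + 4)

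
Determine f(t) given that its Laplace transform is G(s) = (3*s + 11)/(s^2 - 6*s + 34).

Complete the square in the denominator: s^2 - 6*s + 34 = (s - 3)^2 + 5^2.
Split the numerator to match: 3*s + 11 = 3·(s - 3) + 4·5.
Invert each term: 3·(s - 3)/((s - 3)^2 + 25) ↔ 3e^(3t)cos(5t); 4·5/((s - 3)^2 + 25) ↔ 4e^(3t)sin(5t).

f(t) = 4*exp(3*t)*sin(5*t) + 3*exp(3*t)*cos(5*t)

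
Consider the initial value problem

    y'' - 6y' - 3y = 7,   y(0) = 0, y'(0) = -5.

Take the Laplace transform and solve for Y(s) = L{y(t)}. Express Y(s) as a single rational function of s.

Take the Laplace transform of both sides.
The derivative rules (L{y''} = s^2 Y - s·y(0) - y'(0) and L{y'} = sY - y(0), with y(0) = 0, y'(0) = -5) turn the left side into (s^2 - 6*s - 3)Y - (-5).
The right side is L{7} = 7/s.
So (s^2 - 6*s - 3)Y = 7/s + (-5).
Isolate Y and clear denominators.

Y(s) = (-5*s + 7)/(s^3 - 6*s^2 - 3*s)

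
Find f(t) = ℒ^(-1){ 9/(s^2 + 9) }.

f(t) = 3*sin(3*t)

Since L{sin(3t)} = 3/(s^2 + 9), the inverse is sin(3*t), scaled by 3.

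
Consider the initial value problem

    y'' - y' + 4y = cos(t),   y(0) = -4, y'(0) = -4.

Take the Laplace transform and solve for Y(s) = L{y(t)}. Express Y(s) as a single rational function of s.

Y(s) = (-4*s^3 - 3*s)/(s^4 - s^3 + 5*s^2 - s + 4)

Apply the Laplace transform to the equation.
The derivative rules (L{y''} = s^2 Y - s·y(0) - y'(0) and L{y'} = sY - y(0), with y(0) = -4, y'(0) = -4) turn the left side into (s^2 - s + 4)Y - (-4*s).
The right side is L{cos(t)} = s/(s^2 + 1).
So (s^2 - s + 4)Y = s/(s^2 + 1) + (-4*s).
Solve for Y(s) and write it as one ratio of polynomials.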